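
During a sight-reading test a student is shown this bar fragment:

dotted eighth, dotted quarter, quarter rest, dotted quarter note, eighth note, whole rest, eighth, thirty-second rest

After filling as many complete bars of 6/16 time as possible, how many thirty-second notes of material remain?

7

One bar of 6/16 = 12 thirty-second notes.
Working in thirty-second notes: dotted eighth = 6; dotted quarter = 12; quarter rest = 8; dotted quarter note = 12; eighth note = 4; whole rest = 32; eighth = 4; thirty-second rest = 1.
Total: 6 + 12 + 8 + 12 + 4 + 32 + 4 + 1 = 79.
79 ÷ 12 = 6 complete bars with 7 thirty-second notes remaining.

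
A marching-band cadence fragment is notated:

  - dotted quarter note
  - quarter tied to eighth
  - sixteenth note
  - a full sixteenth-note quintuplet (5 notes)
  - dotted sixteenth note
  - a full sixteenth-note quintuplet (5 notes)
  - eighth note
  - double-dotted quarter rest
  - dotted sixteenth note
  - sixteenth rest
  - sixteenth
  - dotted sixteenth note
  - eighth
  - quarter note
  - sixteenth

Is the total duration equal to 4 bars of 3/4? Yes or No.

No

One bar of 3/4 = 24 thirty-second notes, so 4 bars = 96.
In thirty-second notes: dotted quarter note = 12; quarter tied to eighth (quarter + eighth) = 12; sixteenth note = 2; a full sixteenth-note quintuplet (5 notes) (five quintuplet sixteenths span one quarter) = 8; dotted sixteenth note = 3; a full sixteenth-note quintuplet (5 notes) (five quintuplet sixteenths span one quarter) = 8; eighth note = 4; double-dotted quarter rest = 14; dotted sixteenth note = 3; sixteenth rest = 2; sixteenth = 2; dotted sixteenth note = 3; eighth = 4; quarter note = 8; sixteenth = 2.
Altogether 12 + 12 + 2 + 8 + 3 + 8 + 4 + 14 + 3 + 2 + 2 + 3 + 4 + 8 + 2 = 87.
87 falls short of 96, so the answer is No.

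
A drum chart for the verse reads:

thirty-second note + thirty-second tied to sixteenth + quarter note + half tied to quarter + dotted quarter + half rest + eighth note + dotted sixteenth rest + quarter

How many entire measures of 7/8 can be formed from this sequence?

One bar of 7/8 = 28 thirty-second notes.
In thirty-second notes: thirty-second note = 1; thirty-second tied to sixteenth (thirty-second + sixteenth) = 3; quarter note = 8; half tied to quarter (half + quarter) = 24; dotted quarter = 12; half rest = 16; eighth note = 4; dotted sixteenth rest = 3; quarter = 8.
Sum: 1 + 3 + 8 + 24 + 12 + 16 + 4 + 3 + 8 = 79.
79 ÷ 28 = 2 complete bars with 23 left over.

2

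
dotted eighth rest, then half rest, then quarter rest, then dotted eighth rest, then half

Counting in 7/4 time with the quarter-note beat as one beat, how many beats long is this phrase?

6.5

One quarter-note beat = 4 sixteenth notes.
Each duration in sixteenth notes: dotted eighth rest = 3; half rest = 8; quarter rest = 4; dotted eighth rest = 3; half = 8.
Altogether 3 + 8 + 4 + 3 + 8 = 26.
26 ÷ 4 = 6.5 beats.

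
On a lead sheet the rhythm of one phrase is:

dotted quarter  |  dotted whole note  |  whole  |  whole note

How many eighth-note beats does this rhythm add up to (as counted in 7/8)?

One eighth-note beat = 2 sixteenth notes.
Convert each value to sixteenth notes: dotted quarter = 6; dotted whole note = 24; whole = 16; whole note = 16.
Altogether 6 + 24 + 16 + 16 = 62.
62 ÷ 2 = 31 beats.

31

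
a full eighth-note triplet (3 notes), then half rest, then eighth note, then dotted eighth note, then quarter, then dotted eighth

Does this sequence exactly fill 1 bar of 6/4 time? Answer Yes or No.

One bar of 6/4 = 24 sixteenth notes.
In sixteenth notes: a full eighth-note triplet (3 notes) (three triplet eighths span one quarter) = 4; half rest = 8; eighth note = 2; dotted eighth note = 3; quarter = 4; dotted eighth = 3.
Adding: 4 + 8 + 2 + 3 + 4 + 3 = 24.
24 equals 24, so the answer is Yes.

Yes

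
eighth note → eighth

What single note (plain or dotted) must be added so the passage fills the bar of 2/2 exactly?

dotted half note

The bar of 2/2 = 8 eighth notes.
Each duration in eighth notes: eighth note = 1; eighth = 1.
Adding: 1 + 1 = 2.
Remaining: 8 − 2 = 6 eighth notes, which is a dotted half note.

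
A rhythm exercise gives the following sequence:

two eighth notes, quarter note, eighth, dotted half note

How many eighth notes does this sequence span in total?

Each duration in eighth notes: eighth note = 1; eighth note = 1; quarter note = 2; eighth = 1; dotted half note = 6.
Sum: 1 + 1 + 2 + 1 + 6 = 11 eighth notes.

11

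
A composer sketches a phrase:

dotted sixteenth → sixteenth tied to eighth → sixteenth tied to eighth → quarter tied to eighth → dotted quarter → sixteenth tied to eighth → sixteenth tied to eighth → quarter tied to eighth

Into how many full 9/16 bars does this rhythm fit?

3

One bar of 9/16 = 18 thirty-second notes.
Each duration in thirty-second notes: dotted sixteenth = 3; sixteenth tied to eighth (sixteenth + eighth) = 6; sixteenth tied to eighth (sixteenth + eighth) = 6; quarter tied to eighth (quarter + eighth) = 12; dotted quarter = 12; sixteenth tied to eighth (sixteenth + eighth) = 6; sixteenth tied to eighth (sixteenth + eighth) = 6; quarter tied to eighth (quarter + eighth) = 12.
Altogether 3 + 6 + 6 + 12 + 12 + 6 + 6 + 12 = 63.
63 ÷ 18 = 3 complete bars with 9 left over.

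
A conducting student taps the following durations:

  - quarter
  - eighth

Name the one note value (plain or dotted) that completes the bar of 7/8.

half note

The bar of 7/8 = 7 eighth notes.
Each duration in eighth notes: quarter = 2; eighth = 1.
Adding: 2 + 1 = 3.
Remaining: 7 − 3 = 4 eighth notes, which is a half note.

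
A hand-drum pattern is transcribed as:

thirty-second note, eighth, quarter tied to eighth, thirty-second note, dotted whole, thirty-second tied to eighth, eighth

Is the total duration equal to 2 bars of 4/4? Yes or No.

One bar of 4/4 = 32 thirty-second notes, so 2 bars = 64.
Working in thirty-second notes: thirty-second note = 1; eighth = 4; quarter tied to eighth (quarter + eighth) = 12; thirty-second note = 1; dotted whole = 48; thirty-second tied to eighth (thirty-second + eighth) = 5; eighth = 4.
Total: 1 + 4 + 12 + 1 + 48 + 5 + 4 = 75.
75 exceeds 64, so the answer is No.

No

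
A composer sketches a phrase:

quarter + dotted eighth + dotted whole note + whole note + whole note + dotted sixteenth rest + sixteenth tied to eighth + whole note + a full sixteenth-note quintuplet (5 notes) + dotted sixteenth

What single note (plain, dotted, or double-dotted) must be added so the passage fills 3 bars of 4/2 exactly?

3 bars of 4/2 = 192 thirty-second notes.
Convert each value to thirty-second notes: quarter = 8; dotted eighth = 6; dotted whole note = 48; whole note = 32; whole note = 32; dotted sixteenth rest = 3; sixteenth tied to eighth (sixteenth + eighth) = 6; whole note = 32; a full sixteenth-note quintuplet (5 notes) (five quintuplet sixteenths span one quarter) = 8; dotted sixteenth = 3.
Sum: 8 + 6 + 48 + 32 + 32 + 3 + 6 + 32 + 8 + 3 = 178.
Remaining: 192 − 178 = 14 thirty-second notes, which is a double-dotted quarter note.

double-dotted quarter note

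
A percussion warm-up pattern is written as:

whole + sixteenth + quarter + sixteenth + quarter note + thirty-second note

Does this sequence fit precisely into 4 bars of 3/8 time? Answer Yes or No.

One bar of 3/8 = 12 thirty-second notes, so 4 bars = 48.
Working in thirty-second notes: whole = 32; sixteenth = 2; quarter = 8; sixteenth = 2; quarter note = 8; thirty-second note = 1.
Adding: 32 + 2 + 8 + 2 + 8 + 1 = 53.
53 exceeds 48, so the answer is No.

No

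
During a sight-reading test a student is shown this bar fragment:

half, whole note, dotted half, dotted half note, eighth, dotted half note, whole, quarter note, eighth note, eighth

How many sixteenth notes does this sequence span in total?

86

Convert each value to sixteenth notes: half = 8; whole note = 16; dotted half = 12; dotted half note = 12; eighth = 2; dotted half note = 12; whole = 16; quarter note = 4; eighth note = 2; eighth = 2.
Altogether 8 + 16 + 12 + 12 + 2 + 12 + 16 + 4 + 2 + 2 = 86 sixteenth notes.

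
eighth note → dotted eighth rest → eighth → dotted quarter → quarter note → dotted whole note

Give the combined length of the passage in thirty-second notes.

Each duration in thirty-second notes: eighth note = 4; dotted eighth rest = 6; eighth = 4; dotted quarter = 12; quarter note = 8; dotted whole note = 48.
Sum: 4 + 6 + 4 + 12 + 8 + 48 = 82 thirty-second notes.

82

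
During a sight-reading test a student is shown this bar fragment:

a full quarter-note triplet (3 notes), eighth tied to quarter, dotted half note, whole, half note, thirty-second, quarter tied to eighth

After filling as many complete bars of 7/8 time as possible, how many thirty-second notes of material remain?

One bar of 7/8 = 28 thirty-second notes.
Working in thirty-second notes: a full quarter-note triplet (3 notes) (three triplet quarters span one half) = 16; eighth tied to quarter (eighth + quarter) = 12; dotted half note = 24; whole = 32; half note = 16; thirty-second = 1; quarter tied to eighth (quarter + eighth) = 12.
Adding: 16 + 12 + 24 + 32 + 16 + 1 + 12 = 113.
113 ÷ 28 = 4 complete bars with 1 thirty-second note remaining.

1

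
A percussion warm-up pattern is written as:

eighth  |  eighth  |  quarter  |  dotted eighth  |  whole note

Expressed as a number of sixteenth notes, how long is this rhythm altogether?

27

Each duration in sixteenth notes: eighth = 2; eighth = 2; quarter = 4; dotted eighth = 3; whole note = 16.
Adding: 2 + 2 + 4 + 3 + 16 = 27 sixteenth notes.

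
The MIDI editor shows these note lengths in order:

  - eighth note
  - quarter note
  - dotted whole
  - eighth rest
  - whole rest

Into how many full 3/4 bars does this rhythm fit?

4

One bar of 3/4 = 6 eighth notes.
In eighth notes: eighth note = 1; quarter note = 2; dotted whole = 12; eighth rest = 1; whole rest = 8.
Total: 1 + 2 + 12 + 1 + 8 = 24.
24 ÷ 6 = 4 complete bars with 0 left over.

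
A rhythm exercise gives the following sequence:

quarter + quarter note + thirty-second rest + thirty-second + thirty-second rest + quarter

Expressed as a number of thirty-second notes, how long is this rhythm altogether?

Convert each value to thirty-second notes: quarter = 8; quarter note = 8; thirty-second rest = 1; thirty-second = 1; thirty-second rest = 1; quarter = 8.
Adding: 8 + 8 + 1 + 1 + 1 + 8 = 27 thirty-second notes.

27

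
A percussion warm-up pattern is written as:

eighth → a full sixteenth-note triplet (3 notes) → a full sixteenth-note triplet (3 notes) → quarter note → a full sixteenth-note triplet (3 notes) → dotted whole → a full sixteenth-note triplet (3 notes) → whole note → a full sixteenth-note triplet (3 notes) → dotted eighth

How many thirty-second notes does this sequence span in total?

In thirty-second notes: eighth = 4; a full sixteenth-note triplet (3 notes) (three triplet sixteenths span one eighth) = 4; a full sixteenth-note triplet (3 notes) (three triplet sixteenths span one eighth) = 4; quarter note = 8; a full sixteenth-note triplet (3 notes) (three triplet sixteenths span one eighth) = 4; dotted whole = 48; a full sixteenth-note triplet (3 notes) (three triplet sixteenths span one eighth) = 4; whole note = 32; a full sixteenth-note triplet (3 notes) (three triplet sixteenths span one eighth) = 4; dotted eighth = 6.
Total: 4 + 4 + 4 + 8 + 4 + 48 + 4 + 32 + 4 + 6 = 118 thirty-second notes.

118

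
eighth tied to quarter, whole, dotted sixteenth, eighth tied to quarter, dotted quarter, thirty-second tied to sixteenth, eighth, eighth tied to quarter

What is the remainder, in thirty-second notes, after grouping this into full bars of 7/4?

34

One bar of 7/4 = 56 thirty-second notes.
Working in thirty-second notes: eighth tied to quarter (eighth + quarter) = 12; whole = 32; dotted sixteenth = 3; eighth tied to quarter (eighth + quarter) = 12; dotted quarter = 12; thirty-second tied to sixteenth (thirty-second + sixteenth) = 3; eighth = 4; eighth tied to quarter (eighth + quarter) = 12.
Total: 12 + 32 + 3 + 12 + 12 + 3 + 4 + 12 = 90.
90 ÷ 56 = 1 complete bar with 34 thirty-second notes remaining.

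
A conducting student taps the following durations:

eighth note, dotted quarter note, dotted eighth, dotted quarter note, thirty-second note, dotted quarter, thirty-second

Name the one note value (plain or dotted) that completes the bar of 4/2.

The bar of 4/2 = 64 thirty-second notes.
Convert each value to thirty-second notes: eighth note = 4; dotted quarter note = 12; dotted eighth = 6; dotted quarter note = 12; thirty-second note = 1; dotted quarter = 12; thirty-second = 1.
Total: 4 + 12 + 6 + 12 + 1 + 12 + 1 = 48.
Remaining: 64 − 48 = 16 thirty-second notes, which is a half note.

half note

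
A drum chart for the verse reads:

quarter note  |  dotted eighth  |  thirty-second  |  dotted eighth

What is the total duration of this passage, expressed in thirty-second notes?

21

Express everything in thirty-second notes: quarter note = 8; dotted eighth = 6; thirty-second = 1; dotted eighth = 6.
Sum: 8 + 6 + 1 + 6 = 21 thirty-second notes.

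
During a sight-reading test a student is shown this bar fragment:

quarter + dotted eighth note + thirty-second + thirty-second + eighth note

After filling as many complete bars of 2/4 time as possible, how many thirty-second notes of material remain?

One bar of 2/4 = 16 thirty-second notes.
Working in thirty-second notes: quarter = 8; dotted eighth note = 6; thirty-second = 1; thirty-second = 1; eighth note = 4.
Adding: 8 + 6 + 1 + 1 + 4 = 20.
20 ÷ 16 = 1 complete bar with 4 thirty-second notes remaining.

4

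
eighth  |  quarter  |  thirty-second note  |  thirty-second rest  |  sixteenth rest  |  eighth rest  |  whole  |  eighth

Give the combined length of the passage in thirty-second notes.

56

Express everything in thirty-second notes: eighth = 4; quarter = 8; thirty-second note = 1; thirty-second rest = 1; sixteenth rest = 2; eighth rest = 4; whole = 32; eighth = 4.
Total: 4 + 8 + 1 + 1 + 2 + 4 + 32 + 4 = 56 thirty-second notes.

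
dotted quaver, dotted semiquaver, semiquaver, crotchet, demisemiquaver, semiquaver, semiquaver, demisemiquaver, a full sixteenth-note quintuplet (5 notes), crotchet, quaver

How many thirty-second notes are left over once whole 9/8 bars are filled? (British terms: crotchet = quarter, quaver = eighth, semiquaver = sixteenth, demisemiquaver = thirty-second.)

One bar of 9/8 = 36 thirty-second notes.
In thirty-second notes: dotted quaver = 6; dotted semiquaver = 3; semiquaver = 2; crotchet = 8; demisemiquaver = 1; semiquaver = 2; semiquaver = 2; demisemiquaver = 1; a full sixteenth-note quintuplet (5 notes) (five quintuplet sixteenths span one quarter) = 8; crotchet = 8; quaver = 4.
Adding: 6 + 3 + 2 + 8 + 1 + 2 + 2 + 1 + 8 + 8 + 4 = 45.
45 ÷ 36 = 1 complete bar with 9 thirty-second notes remaining.

9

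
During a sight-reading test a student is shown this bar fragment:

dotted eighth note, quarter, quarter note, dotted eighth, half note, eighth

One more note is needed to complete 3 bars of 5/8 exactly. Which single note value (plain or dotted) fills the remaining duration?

dotted quarter note

3 bars of 5/8 = 30 sixteenth notes.
Working in sixteenth notes: dotted eighth note = 3; quarter = 4; quarter note = 4; dotted eighth = 3; half note = 8; eighth = 2.
Total: 3 + 4 + 4 + 3 + 8 + 2 = 24.
Remaining: 30 − 24 = 6 sixteenth notes, which is a dotted quarter note.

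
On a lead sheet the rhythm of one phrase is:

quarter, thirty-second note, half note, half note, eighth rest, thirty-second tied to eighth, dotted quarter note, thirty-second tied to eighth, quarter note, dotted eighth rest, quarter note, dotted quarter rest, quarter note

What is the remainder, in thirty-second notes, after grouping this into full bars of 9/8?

1

One bar of 9/8 = 36 thirty-second notes.
Each duration in thirty-second notes: quarter = 8; thirty-second note = 1; half note = 16; half note = 16; eighth rest = 4; thirty-second tied to eighth (thirty-second + eighth) = 5; dotted quarter note = 12; thirty-second tied to eighth (thirty-second + eighth) = 5; quarter note = 8; dotted eighth rest = 6; quarter note = 8; dotted quarter rest = 12; quarter note = 8.
Adding: 8 + 1 + 16 + 16 + 4 + 5 + 12 + 5 + 8 + 6 + 8 + 12 + 8 = 109.
109 ÷ 36 = 3 complete bars with 1 thirty-second note remaining.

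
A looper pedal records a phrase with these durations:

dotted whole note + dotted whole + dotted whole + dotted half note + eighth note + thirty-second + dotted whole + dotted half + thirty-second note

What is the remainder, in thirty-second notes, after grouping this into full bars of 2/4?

One bar of 2/4 = 16 thirty-second notes.
Express everything in thirty-second notes: dotted whole note = 48; dotted whole = 48; dotted whole = 48; dotted half note = 24; eighth note = 4; thirty-second = 1; dotted whole = 48; dotted half = 24; thirty-second note = 1.
Adding: 48 + 48 + 48 + 24 + 4 + 1 + 48 + 24 + 1 = 246.
246 ÷ 16 = 15 complete bars with 6 thirty-second notes remaining.

6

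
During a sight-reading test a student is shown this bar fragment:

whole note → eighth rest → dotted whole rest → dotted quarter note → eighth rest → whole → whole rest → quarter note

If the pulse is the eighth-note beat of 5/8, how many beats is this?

43

One eighth-note beat = 2 sixteenth notes.
Each duration in sixteenth notes: whole note = 16; eighth rest = 2; dotted whole rest = 24; dotted quarter note = 6; eighth rest = 2; whole = 16; whole rest = 16; quarter note = 4.
Total: 16 + 2 + 24 + 6 + 2 + 16 + 16 + 4 = 86.
86 ÷ 2 = 43 beats.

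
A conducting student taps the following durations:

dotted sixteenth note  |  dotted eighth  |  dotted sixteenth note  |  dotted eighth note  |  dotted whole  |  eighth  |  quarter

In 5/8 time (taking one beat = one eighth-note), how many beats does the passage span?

19.5

One eighth-note beat = 4 thirty-second notes.
Working in thirty-second notes: dotted sixteenth note = 3; dotted eighth = 6; dotted sixteenth note = 3; dotted eighth note = 6; dotted whole = 48; eighth = 4; quarter = 8.
Sum: 3 + 6 + 3 + 6 + 48 + 4 + 8 = 78.
78 ÷ 4 = 19.5 beats.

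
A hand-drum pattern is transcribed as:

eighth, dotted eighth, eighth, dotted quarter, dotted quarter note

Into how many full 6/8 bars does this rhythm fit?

1

One bar of 6/8 = 12 sixteenth notes.
Working in sixteenth notes: eighth = 2; dotted eighth = 3; eighth = 2; dotted quarter = 6; dotted quarter note = 6.
Altogether 2 + 3 + 2 + 6 + 6 = 19.
19 ÷ 12 = 1 complete bar with 7 left over.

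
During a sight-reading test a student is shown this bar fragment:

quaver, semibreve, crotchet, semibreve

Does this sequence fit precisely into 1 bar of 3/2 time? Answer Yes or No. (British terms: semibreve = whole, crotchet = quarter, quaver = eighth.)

No

One bar of 3/2 = 12 eighth notes.
Working in eighth notes: quaver = 1; semibreve = 8; crotchet = 2; semibreve = 8.
Total: 1 + 8 + 2 + 8 = 19.
19 exceeds 12, so the answer is No.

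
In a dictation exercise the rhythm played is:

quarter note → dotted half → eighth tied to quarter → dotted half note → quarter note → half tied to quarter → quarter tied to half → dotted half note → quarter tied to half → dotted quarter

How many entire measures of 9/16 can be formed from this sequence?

One bar of 9/16 = 9 sixteenth notes.
Working in sixteenth notes: quarter note = 4; dotted half = 12; eighth tied to quarter (eighth + quarter) = 6; dotted half note = 12; quarter note = 4; half tied to quarter (half + quarter) = 12; quarter tied to half (quarter + half) = 12; dotted half note = 12; quarter tied to half (quarter + half) = 12; dotted quarter = 6.
Altogether 4 + 12 + 6 + 12 + 4 + 12 + 12 + 12 + 12 + 6 = 92.
92 ÷ 9 = 10 complete bars with 2 left over.

10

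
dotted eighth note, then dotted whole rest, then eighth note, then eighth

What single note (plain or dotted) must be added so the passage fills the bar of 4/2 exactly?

sixteenth note

The bar of 4/2 = 32 sixteenth notes.
Working in sixteenth notes: dotted eighth note = 3; dotted whole rest = 24; eighth note = 2; eighth = 2.
Sum: 3 + 24 + 2 + 2 = 31.
Remaining: 32 − 31 = 1 sixteenth note, which is a sixteenth note.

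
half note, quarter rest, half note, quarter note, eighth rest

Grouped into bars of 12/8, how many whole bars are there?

1

One bar of 12/8 = 12 eighth notes.
In eighth notes: half note = 4; quarter rest = 2; half note = 4; quarter note = 2; eighth rest = 1.
Altogether 4 + 2 + 4 + 2 + 1 = 13.
13 ÷ 12 = 1 complete bar with 1 left over.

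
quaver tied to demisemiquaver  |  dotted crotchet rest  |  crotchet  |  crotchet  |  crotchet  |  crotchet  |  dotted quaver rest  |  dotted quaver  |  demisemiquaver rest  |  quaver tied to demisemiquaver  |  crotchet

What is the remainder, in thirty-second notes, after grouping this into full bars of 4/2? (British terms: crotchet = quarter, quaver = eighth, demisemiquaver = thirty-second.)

One bar of 4/2 = 64 thirty-second notes.
In thirty-second notes: quaver tied to demisemiquaver (quaver + demisemiquaver) = 5; dotted crotchet rest = 12; crotchet = 8; crotchet = 8; crotchet = 8; crotchet = 8; dotted quaver rest = 6; dotted quaver = 6; demisemiquaver rest = 1; quaver tied to demisemiquaver (quaver + demisemiquaver) = 5; crotchet = 8.
Sum: 5 + 12 + 8 + 8 + 8 + 8 + 6 + 6 + 1 + 5 + 8 = 75.
75 ÷ 64 = 1 complete bar with 11 thirty-second notes remaining.

11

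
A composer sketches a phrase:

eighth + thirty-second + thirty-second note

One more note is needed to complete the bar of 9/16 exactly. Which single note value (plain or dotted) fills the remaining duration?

dotted quarter note

The bar of 9/16 = 18 thirty-second notes.
In thirty-second notes: eighth = 4; thirty-second = 1; thirty-second note = 1.
Adding: 4 + 1 + 1 = 6.
Remaining: 18 − 6 = 12 thirty-second notes, which is a dotted quarter note.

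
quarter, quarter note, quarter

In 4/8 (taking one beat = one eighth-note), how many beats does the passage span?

One eighth-note beat = 2 sixteenth notes.
Express everything in sixteenth notes: quarter = 4; quarter note = 4; quarter = 4.
Sum: 4 + 4 + 4 = 12.
12 ÷ 2 = 6 beats.

6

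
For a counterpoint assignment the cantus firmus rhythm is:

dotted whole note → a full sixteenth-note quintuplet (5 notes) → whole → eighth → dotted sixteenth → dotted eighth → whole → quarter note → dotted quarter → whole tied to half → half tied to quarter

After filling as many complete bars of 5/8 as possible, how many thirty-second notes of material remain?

5

One bar of 5/8 = 20 thirty-second notes.
In thirty-second notes: dotted whole note = 48; a full sixteenth-note quintuplet (5 notes) (five quintuplet sixteenths span one quarter) = 8; whole = 32; eighth = 4; dotted sixteenth = 3; dotted eighth = 6; whole = 32; quarter note = 8; dotted quarter = 12; whole tied to half (whole + half) = 48; half tied to quarter (half + quarter) = 24.
Altogether 48 + 8 + 32 + 4 + 3 + 6 + 32 + 8 + 12 + 48 + 24 = 225.
225 ÷ 20 = 11 complete bars with 5 thirty-second notes remaining.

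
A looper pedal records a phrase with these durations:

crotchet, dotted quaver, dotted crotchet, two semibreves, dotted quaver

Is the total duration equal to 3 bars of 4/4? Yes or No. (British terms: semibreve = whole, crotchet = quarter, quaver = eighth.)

Yes

One bar of 4/4 = 16 sixteenth notes, so 3 bars = 48.
In sixteenth notes: crotchet = 4; dotted quaver = 3; dotted crotchet = 6; semibreve = 16; semibreve = 16; dotted quaver = 3.
Adding: 4 + 3 + 6 + 16 + 16 + 3 = 48.
48 equals 48, so the answer is Yes.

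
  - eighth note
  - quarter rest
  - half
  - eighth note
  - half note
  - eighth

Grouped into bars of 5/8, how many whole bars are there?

One bar of 5/8 = 5 eighth notes.
Convert each value to eighth notes: eighth note = 1; quarter rest = 2; half = 4; eighth note = 1; half note = 4; eighth = 1.
Sum: 1 + 2 + 4 + 1 + 4 + 1 = 13.
13 ÷ 5 = 2 complete bars with 3 left over.

2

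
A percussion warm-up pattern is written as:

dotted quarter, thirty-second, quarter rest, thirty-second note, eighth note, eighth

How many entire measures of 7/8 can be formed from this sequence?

One bar of 7/8 = 28 thirty-second notes.
In thirty-second notes: dotted quarter = 12; thirty-second = 1; quarter rest = 8; thirty-second note = 1; eighth note = 4; eighth = 4.
Adding: 12 + 1 + 8 + 1 + 4 + 4 = 30.
30 ÷ 28 = 1 complete bar with 2 left over.

1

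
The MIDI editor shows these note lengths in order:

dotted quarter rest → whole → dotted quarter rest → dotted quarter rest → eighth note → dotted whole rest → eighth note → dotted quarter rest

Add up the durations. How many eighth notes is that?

34

Working in eighth notes: dotted quarter rest = 3; whole = 8; dotted quarter rest = 3; dotted quarter rest = 3; eighth note = 1; dotted whole rest = 12; eighth note = 1; dotted quarter rest = 3.
Altogether 3 + 8 + 3 + 3 + 1 + 12 + 1 + 3 = 34 eighth notes.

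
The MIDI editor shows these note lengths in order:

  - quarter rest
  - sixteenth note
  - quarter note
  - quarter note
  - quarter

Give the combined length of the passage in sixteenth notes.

17

Working in sixteenth notes: quarter rest = 4; sixteenth note = 1; quarter note = 4; quarter note = 4; quarter = 4.
Adding: 4 + 1 + 4 + 4 + 4 = 17 sixteenth notes.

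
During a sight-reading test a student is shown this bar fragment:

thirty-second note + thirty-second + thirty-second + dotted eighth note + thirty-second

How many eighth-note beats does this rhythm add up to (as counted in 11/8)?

2.5

One eighth-note beat = 4 thirty-second notes.
Express everything in thirty-second notes: thirty-second note = 1; thirty-second = 1; thirty-second = 1; dotted eighth note = 6; thirty-second = 1.
Sum: 1 + 1 + 1 + 6 + 1 = 10.
10 ÷ 4 = 2.5 beats.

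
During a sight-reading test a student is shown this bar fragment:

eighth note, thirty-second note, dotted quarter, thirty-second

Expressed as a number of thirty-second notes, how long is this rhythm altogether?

18

Working in thirty-second notes: eighth note = 4; thirty-second note = 1; dotted quarter = 12; thirty-second = 1.
Total: 4 + 1 + 12 + 1 = 18 thirty-second notes.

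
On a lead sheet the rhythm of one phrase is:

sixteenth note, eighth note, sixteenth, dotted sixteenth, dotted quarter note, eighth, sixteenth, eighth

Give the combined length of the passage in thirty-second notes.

Express everything in thirty-second notes: sixteenth note = 2; eighth note = 4; sixteenth = 2; dotted sixteenth = 3; dotted quarter note = 12; eighth = 4; sixteenth = 2; eighth = 4.
Sum: 2 + 4 + 2 + 3 + 12 + 4 + 2 + 4 = 33 thirty-second notes.

33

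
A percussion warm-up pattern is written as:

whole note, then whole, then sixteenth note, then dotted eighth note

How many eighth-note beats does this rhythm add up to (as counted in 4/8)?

One eighth-note beat = 2 sixteenth notes.
In sixteenth notes: whole note = 16; whole = 16; sixteenth note = 1; dotted eighth note = 3.
Altogether 16 + 16 + 1 + 3 = 36.
36 ÷ 2 = 18 beats.

18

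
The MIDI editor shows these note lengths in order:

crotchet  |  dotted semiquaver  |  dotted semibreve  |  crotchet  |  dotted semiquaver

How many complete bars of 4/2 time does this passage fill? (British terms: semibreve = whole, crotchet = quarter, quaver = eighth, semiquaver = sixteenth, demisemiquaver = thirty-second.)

1

One bar of 4/2 = 64 thirty-second notes.
Each duration in thirty-second notes: crotchet = 8; dotted semiquaver = 3; dotted semibreve = 48; crotchet = 8; dotted semiquaver = 3.
Adding: 8 + 3 + 48 + 8 + 3 = 70.
70 ÷ 64 = 1 complete bar with 6 left over.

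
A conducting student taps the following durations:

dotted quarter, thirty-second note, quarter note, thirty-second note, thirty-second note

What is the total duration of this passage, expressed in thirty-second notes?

23

Each duration in thirty-second notes: dotted quarter = 12; thirty-second note = 1; quarter note = 8; thirty-second note = 1; thirty-second note = 1.
Sum: 12 + 1 + 8 + 1 + 1 = 23 thirty-second notes.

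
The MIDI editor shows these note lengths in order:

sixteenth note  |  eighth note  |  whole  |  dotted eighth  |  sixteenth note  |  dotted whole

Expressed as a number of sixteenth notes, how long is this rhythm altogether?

In sixteenth notes: sixteenth note = 1; eighth note = 2; whole = 16; dotted eighth = 3; sixteenth note = 1; dotted whole = 24.
Sum: 1 + 2 + 16 + 3 + 1 + 24 = 47 sixteenth notes.

47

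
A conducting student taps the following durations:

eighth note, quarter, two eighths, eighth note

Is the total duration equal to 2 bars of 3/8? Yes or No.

Yes

One bar of 3/8 = 3 eighth notes, so 2 bars = 6.
Express everything in eighth notes: eighth note = 1; quarter = 2; eighth = 1; eighth = 1; eighth note = 1.
Adding: 1 + 2 + 1 + 1 + 1 = 6.
6 equals 6, so the answer is Yes.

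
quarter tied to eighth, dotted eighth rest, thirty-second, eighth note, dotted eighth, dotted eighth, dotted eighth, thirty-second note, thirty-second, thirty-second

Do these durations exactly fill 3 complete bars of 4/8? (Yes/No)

One bar of 4/8 = 16 thirty-second notes, so 3 bars = 48.
Each duration in thirty-second notes: quarter tied to eighth (quarter + eighth) = 12; dotted eighth rest = 6; thirty-second = 1; eighth note = 4; dotted eighth = 6; dotted eighth = 6; dotted eighth = 6; thirty-second note = 1; thirty-second = 1; thirty-second = 1.
Total: 12 + 6 + 1 + 4 + 6 + 6 + 6 + 1 + 1 + 1 = 44.
44 falls short of 48, so the answer is No.

No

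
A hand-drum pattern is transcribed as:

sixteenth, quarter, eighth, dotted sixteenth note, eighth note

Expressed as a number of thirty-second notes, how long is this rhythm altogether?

21

Working in thirty-second notes: sixteenth = 2; quarter = 8; eighth = 4; dotted sixteenth note = 3; eighth note = 4.
Total: 2 + 8 + 4 + 3 + 4 = 21 thirty-second notes.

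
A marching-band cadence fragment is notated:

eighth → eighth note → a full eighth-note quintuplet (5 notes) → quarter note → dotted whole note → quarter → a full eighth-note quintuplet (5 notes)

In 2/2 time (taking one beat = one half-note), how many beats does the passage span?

One half-note beat = 4 eighth notes.
Each duration in eighth notes: eighth = 1; eighth note = 1; a full eighth-note quintuplet (5 notes) (five quintuplet eighths span one half) = 4; quarter note = 2; dotted whole note = 12; quarter = 2; a full eighth-note quintuplet (5 notes) (five quintuplet eighths span one half) = 4.
Sum: 1 + 1 + 4 + 2 + 12 + 2 + 4 = 26.
26 ÷ 4 = 6.5 beats.

6.5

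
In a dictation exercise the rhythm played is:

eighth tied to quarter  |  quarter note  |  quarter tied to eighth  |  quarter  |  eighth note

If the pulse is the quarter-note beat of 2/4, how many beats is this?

5.5

One quarter-note beat = 2 eighth notes.
Each duration in eighth notes: eighth tied to quarter (eighth + quarter) = 3; quarter note = 2; quarter tied to eighth (quarter + eighth) = 3; quarter = 2; eighth note = 1.
Sum: 3 + 2 + 3 + 2 + 1 = 11.
11 ÷ 2 = 5.5 beats.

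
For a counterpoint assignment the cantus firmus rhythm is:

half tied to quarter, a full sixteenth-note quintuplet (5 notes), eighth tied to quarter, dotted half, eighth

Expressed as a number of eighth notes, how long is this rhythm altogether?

Working in eighth notes: half tied to quarter (half + quarter) = 6; a full sixteenth-note quintuplet (5 notes) (five quintuplet sixteenths span one quarter) = 2; eighth tied to quarter (eighth + quarter) = 3; dotted half = 6; eighth = 1.
Sum: 6 + 2 + 3 + 6 + 1 = 18 eighth notes.

18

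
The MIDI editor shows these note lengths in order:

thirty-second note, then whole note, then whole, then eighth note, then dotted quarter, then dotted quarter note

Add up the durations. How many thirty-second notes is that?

Each duration in thirty-second notes: thirty-second note = 1; whole note = 32; whole = 32; eighth note = 4; dotted quarter = 12; dotted quarter note = 12.
Adding: 1 + 32 + 32 + 4 + 12 + 12 = 93 thirty-second notes.

93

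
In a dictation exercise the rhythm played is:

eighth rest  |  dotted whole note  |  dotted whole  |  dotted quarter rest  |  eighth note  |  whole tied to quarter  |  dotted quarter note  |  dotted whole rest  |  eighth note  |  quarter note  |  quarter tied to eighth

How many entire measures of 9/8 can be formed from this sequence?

One bar of 9/8 = 9 eighth notes.
Convert each value to eighth notes: eighth rest = 1; dotted whole note = 12; dotted whole = 12; dotted quarter rest = 3; eighth note = 1; whole tied to quarter (whole + quarter) = 10; dotted quarter note = 3; dotted whole rest = 12; eighth note = 1; quarter note = 2; quarter tied to eighth (quarter + eighth) = 3.
Altogether 1 + 12 + 12 + 3 + 1 + 10 + 3 + 12 + 1 + 2 + 3 = 60.
60 ÷ 9 = 6 complete bars with 6 left over.

6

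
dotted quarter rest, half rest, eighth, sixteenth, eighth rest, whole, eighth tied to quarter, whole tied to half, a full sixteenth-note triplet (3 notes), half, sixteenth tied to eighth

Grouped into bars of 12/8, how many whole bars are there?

3

One bar of 12/8 = 24 sixteenth notes.
Convert each value to sixteenth notes: dotted quarter rest = 6; half rest = 8; eighth = 2; sixteenth = 1; eighth rest = 2; whole = 16; eighth tied to quarter (eighth + quarter) = 6; whole tied to half (whole + half) = 24; a full sixteenth-note triplet (3 notes) (three triplet sixteenths span one eighth) = 2; half = 8; sixteenth tied to eighth (sixteenth + eighth) = 3.
Total: 6 + 8 + 2 + 1 + 2 + 16 + 6 + 24 + 2 + 8 + 3 = 78.
78 ÷ 24 = 3 complete bars with 6 left over.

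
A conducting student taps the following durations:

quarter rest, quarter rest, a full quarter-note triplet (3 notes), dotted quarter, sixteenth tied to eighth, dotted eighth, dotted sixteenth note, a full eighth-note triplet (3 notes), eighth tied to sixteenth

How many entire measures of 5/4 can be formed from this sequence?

One bar of 5/4 = 40 thirty-second notes.
Express everything in thirty-second notes: quarter rest = 8; quarter rest = 8; a full quarter-note triplet (3 notes) (three triplet quarters span one half) = 16; dotted quarter = 12; sixteenth tied to eighth (sixteenth + eighth) = 6; dotted eighth = 6; dotted sixteenth note = 3; a full eighth-note triplet (3 notes) (three triplet eighths span one quarter) = 8; eighth tied to sixteenth (eighth + sixteenth) = 6.
Total: 8 + 8 + 16 + 12 + 6 + 6 + 3 + 8 + 6 = 73.
73 ÷ 40 = 1 complete bar with 33 left over.

1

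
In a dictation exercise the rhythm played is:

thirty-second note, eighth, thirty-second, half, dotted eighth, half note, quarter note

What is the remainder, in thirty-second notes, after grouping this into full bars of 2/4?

One bar of 2/4 = 16 thirty-second notes.
In thirty-second notes: thirty-second note = 1; eighth = 4; thirty-second = 1; half = 16; dotted eighth = 6; half note = 16; quarter note = 8.
Total: 1 + 4 + 1 + 16 + 6 + 16 + 8 = 52.
52 ÷ 16 = 3 complete bars with 4 thirty-second notes remaining.

4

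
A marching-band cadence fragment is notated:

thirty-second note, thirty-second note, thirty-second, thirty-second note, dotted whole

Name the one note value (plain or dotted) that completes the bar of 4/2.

The bar of 4/2 = 64 thirty-second notes.
Each duration in thirty-second notes: thirty-second note = 1; thirty-second note = 1; thirty-second = 1; thirty-second note = 1; dotted whole = 48.
Sum: 1 + 1 + 1 + 1 + 48 = 52.
Remaining: 64 − 52 = 12 thirty-second notes, which is a dotted quarter note.

dotted quarter note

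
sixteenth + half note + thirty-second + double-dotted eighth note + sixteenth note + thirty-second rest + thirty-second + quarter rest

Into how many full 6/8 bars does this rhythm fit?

One bar of 6/8 = 24 thirty-second notes.
Convert each value to thirty-second notes: sixteenth = 2; half note = 16; thirty-second = 1; double-dotted eighth note = 7; sixteenth note = 2; thirty-second rest = 1; thirty-second = 1; quarter rest = 8.
Adding: 2 + 16 + 1 + 7 + 2 + 1 + 1 + 8 = 38.
38 ÷ 24 = 1 complete bar with 14 left over.

1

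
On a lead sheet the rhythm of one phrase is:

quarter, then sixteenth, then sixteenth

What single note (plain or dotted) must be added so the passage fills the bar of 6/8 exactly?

The bar of 6/8 = 12 sixteenth notes.
Convert each value to sixteenth notes: quarter = 4; sixteenth = 1; sixteenth = 1.
Sum: 4 + 1 + 1 = 6.
Remaining: 12 − 6 = 6 sixteenth notes, which is a dotted quarter note.

dotted quarter note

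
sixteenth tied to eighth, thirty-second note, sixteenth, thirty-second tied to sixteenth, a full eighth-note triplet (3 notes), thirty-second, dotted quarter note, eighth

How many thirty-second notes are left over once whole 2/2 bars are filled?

One bar of 2/2 = 32 thirty-second notes.
In thirty-second notes: sixteenth tied to eighth (sixteenth + eighth) = 6; thirty-second note = 1; sixteenth = 2; thirty-second tied to sixteenth (thirty-second + sixteenth) = 3; a full eighth-note triplet (3 notes) (three triplet eighths span one quarter) = 8; thirty-second = 1; dotted quarter note = 12; eighth = 4.
Sum: 6 + 1 + 2 + 3 + 8 + 1 + 12 + 4 = 37.
37 ÷ 32 = 1 complete bar with 5 thirty-second notes remaining.

5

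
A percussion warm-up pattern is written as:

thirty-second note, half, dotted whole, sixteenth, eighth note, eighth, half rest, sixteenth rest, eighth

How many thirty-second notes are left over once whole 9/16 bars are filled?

One bar of 9/16 = 18 thirty-second notes.
Working in thirty-second notes: thirty-second note = 1; half = 16; dotted whole = 48; sixteenth = 2; eighth note = 4; eighth = 4; half rest = 16; sixteenth rest = 2; eighth = 4.
Altogether 1 + 16 + 48 + 2 + 4 + 4 + 16 + 2 + 4 = 97.
97 ÷ 18 = 5 complete bars with 7 thirty-second notes remaining.

7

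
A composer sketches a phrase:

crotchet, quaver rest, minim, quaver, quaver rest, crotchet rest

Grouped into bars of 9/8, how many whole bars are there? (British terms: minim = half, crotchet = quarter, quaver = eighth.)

1

One bar of 9/8 = 9 eighth notes.
Express everything in eighth notes: crotchet = 2; quaver rest = 1; minim = 4; quaver = 1; quaver rest = 1; crotchet rest = 2.
Total: 2 + 1 + 4 + 1 + 1 + 2 = 11.
11 ÷ 9 = 1 complete bar with 2 left over.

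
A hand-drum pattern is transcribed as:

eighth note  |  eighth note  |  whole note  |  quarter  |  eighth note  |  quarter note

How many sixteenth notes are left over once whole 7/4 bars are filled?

One bar of 7/4 = 14 eighth notes.
Express everything in eighth notes: eighth note = 1; eighth note = 1; whole note = 8; quarter = 2; eighth note = 1; quarter note = 2.
Total: 1 + 1 + 8 + 2 + 1 + 2 = 15.
15 ÷ 14 = 1 complete bar with 1 eighth note remaining = 2 sixteenth notes.

2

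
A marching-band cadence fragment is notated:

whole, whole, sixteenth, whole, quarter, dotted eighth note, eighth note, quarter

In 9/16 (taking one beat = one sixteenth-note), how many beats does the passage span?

62

One sixteenth-note beat = 2 thirty-second notes.
Convert each value to thirty-second notes: whole = 32; whole = 32; sixteenth = 2; whole = 32; quarter = 8; dotted eighth note = 6; eighth note = 4; quarter = 8.
Total: 32 + 32 + 2 + 32 + 8 + 6 + 4 + 8 = 124.
124 ÷ 2 = 62 beats.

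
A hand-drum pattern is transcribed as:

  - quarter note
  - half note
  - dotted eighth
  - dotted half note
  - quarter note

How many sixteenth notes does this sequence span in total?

31

Express everything in sixteenth notes: quarter note = 4; half note = 8; dotted eighth = 3; dotted half note = 12; quarter note = 4.
Total: 4 + 8 + 3 + 12 + 4 = 31 sixteenth notes.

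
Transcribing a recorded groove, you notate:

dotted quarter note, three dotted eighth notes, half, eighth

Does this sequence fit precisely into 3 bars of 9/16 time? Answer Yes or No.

One bar of 9/16 = 9 sixteenth notes, so 3 bars = 27.
In sixteenth notes: dotted quarter note = 6; dotted eighth note = 3; dotted eighth note = 3; dotted eighth note = 3; half = 8; eighth = 2.
Altogether 6 + 3 + 3 + 3 + 8 + 2 = 25.
25 falls short of 27, so the answer is No.

No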